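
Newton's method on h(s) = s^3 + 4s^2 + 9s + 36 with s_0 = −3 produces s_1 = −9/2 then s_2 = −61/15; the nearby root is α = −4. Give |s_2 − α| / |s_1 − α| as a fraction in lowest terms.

s_1 − α = −9/2 − (−4) = −9/2 + 4 = −1/2, so |s_1 − α| = 1/2.
s_2 − α = −61/15 − (−4) = −61/15 + 4 = −1/15, so |s_2 − α| = 1/15.
Ratio = (1/15) / (1/2) = 2/15.

2/15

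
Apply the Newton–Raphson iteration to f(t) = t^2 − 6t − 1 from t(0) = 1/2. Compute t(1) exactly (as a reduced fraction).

f'(t) = 2t − 6.
f(1/2) = −15/4, f'(1/2) = −5, so t(1) = (1/2) − (−15/4)/(−5) = −1/4.

−1/4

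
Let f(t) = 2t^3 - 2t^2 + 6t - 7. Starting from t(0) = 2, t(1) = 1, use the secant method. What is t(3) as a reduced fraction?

911/813

f(2) = 13, f(1) = -1. t(2) = 1 - (-1)·(1 - 2)/((-1) - 13) = 15/14.
f(1) = -1, f(15/14) = -559/1372. t(3) = (15/14) - (-559/1372)·((15/14) - 1)/((-559/1372) - (-1)) = 911/813.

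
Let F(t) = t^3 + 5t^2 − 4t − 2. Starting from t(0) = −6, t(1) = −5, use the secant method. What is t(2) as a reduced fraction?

F(−6) = −14, F(−5) = 18. t(2) = (−5) − 18·((−5) − (−6))/(18 − (−14)) = −89/16.

−89/16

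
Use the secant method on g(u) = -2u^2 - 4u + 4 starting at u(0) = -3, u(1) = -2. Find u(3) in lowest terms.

g(-3) = -2, g(-2) = 4. u(2) = (-2) - 4·((-2) - (-3))/(4 - (-2)) = -8/3.
g(-2) = 4, g(-8/3) = 4/9. u(3) = (-8/3) - (4/9)·((-8/3) - (-2))/((4/9) - 4) = -11/4.

-11/4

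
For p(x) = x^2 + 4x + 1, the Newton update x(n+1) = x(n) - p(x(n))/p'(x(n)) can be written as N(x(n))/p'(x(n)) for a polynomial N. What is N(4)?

p'(x) = 2x + 4.
N(x) = x·p'(x) - p(x) = x·(2x + 4) - (x^2 + 4x + 1) = x^2 - 1.
N(4) = 15.

15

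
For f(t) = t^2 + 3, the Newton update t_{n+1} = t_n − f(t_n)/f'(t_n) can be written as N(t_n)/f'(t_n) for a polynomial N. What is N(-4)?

f'(t) = 2t.
N(t) = t·f'(t) − f(t) = t·(2t) − (t^2 + 3) = t^2 − 3.
N(-4) = 13.

13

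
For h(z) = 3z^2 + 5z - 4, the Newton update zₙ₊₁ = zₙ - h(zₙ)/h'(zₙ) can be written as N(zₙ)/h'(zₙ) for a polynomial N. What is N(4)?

h'(z) = 6z + 5.
N(z) = z·h'(z) - h(z) = z·(6z + 5) - (3z^2 + 5z - 4) = 3z^2 + 4.
N(4) = 52.

52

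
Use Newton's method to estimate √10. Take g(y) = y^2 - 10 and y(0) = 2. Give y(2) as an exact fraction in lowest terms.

g'(y) = 2y.
g(2) = -6, g'(2) = 4, so y(1) = 2 - (-6)/4 = 7/2.
g(7/2) = 9/4, g'(7/2) = 7, so y(2) = (7/2) - (9/4)/7 = 89/28.

89/28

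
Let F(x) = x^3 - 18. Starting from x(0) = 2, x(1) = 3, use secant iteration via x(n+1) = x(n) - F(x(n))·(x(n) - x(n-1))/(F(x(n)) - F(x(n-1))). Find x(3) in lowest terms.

2402/921

F(2) = -10, F(3) = 9. x(2) = 3 - 9·(3 - 2)/(9 - (-10)) = 48/19.
F(3) = 9, F(48/19) = -12870/6859. x(3) = (48/19) - (-12870/6859)·((48/19) - 3)/((-12870/6859) - 9) = 2402/921.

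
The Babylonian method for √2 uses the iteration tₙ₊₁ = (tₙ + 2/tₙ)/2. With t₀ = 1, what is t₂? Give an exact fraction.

t₁ = (1 + 2/1)/2 = 3/2.
t₂ = (3/2 + 2/(3/2))/2 = 17/12.

17/12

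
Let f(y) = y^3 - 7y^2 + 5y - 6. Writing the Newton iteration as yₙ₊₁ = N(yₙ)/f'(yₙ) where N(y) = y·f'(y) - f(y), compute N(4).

22

f'(y) = 3y^2 - 14y + 5.
N(y) = y·f'(y) - f(y) = y·(3y^2 - 14y + 5) - (y^3 - 7y^2 + 5y - 6) = 2y^3 - 7y^2 + 6.
N(4) = 22.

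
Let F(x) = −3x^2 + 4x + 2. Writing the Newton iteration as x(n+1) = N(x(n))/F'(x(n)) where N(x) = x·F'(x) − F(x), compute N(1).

F'(x) = −6x + 4.
N(x) = x·F'(x) − F(x) = x·(−6x + 4) − (−3x^2 + 4x + 2) = −3x^2 − 2.
N(1) = −5.

−5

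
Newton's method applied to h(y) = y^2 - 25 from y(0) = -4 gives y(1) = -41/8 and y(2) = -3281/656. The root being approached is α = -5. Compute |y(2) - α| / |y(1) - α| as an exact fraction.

y(1) - α = -41/8 - (-5) = -41/8 + 5 = -1/8, so |y(1) - α| = 1/8.
y(2) - α = -3281/656 - (-5) = -3281/656 + 5 = -1/656, so |y(2) - α| = 1/656.
Ratio = (1/656) / (1/8) = 1/82.

1/82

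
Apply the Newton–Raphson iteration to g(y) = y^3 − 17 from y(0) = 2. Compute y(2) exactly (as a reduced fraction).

g'(y) = 3y^2.
g(2) = −9, g'(2) = 12, so y(1) = 2 − (−9)/12 = 11/4.
g(11/4) = 243/64, g'(11/4) = 363/16, so y(2) = (11/4) − (243/64)/(363/16) = 625/242.

625/242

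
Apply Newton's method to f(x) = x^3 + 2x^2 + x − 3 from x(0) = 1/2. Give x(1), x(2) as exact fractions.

f'(x) = 3x^2 + 4x + 1.
f(1/2) = −15/8, f'(1/2) = 15/4, so x(1) = (1/2) − (−15/8)/(15/4) = 1.
f(1) = 1, f'(1) = 8, so x(2) = 1 − 1/8 = 7/8.

x(1) = 1, x(2) = 7/8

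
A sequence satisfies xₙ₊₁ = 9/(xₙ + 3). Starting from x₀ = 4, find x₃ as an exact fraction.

30/17

x₁ = 9/(4 + 3) = 9/7.
x₂ = 9/(9/7 + 3) = 21/10.
x₃ = 9/(21/10 + 3) = 30/17.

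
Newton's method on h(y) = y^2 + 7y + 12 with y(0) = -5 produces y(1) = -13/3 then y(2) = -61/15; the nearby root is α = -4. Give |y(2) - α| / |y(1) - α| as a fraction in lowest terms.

1/5

y(1) - α = -13/3 - (-4) = -13/3 + 4 = -1/3, so |y(1) - α| = 1/3.
y(2) - α = -61/15 - (-4) = -61/15 + 4 = -1/15, so |y(2) - α| = 1/15.
Ratio = (1/15) / (1/3) = 1/5.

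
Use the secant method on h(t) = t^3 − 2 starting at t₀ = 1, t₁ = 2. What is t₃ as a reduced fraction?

h(1) = −1, h(2) = 6. t₂ = 2 − 6·(2 − 1)/(6 − (−1)) = 8/7.
h(2) = 6, h(8/7) = −174/343. t₃ = (8/7) − (−174/343)·((8/7) − 2)/((−174/343) − 6) = 75/62.

75/62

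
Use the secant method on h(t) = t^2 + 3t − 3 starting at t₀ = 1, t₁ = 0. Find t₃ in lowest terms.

4/5

h(1) = 1, h(0) = −3. t₂ = 0 − (−3)·(0 − 1)/((−3) − 1) = 3/4.
h(0) = −3, h(3/4) = −3/16. t₃ = (3/4) − (−3/16)·((3/4) − 0)/((−3/16) − (−3)) = 4/5.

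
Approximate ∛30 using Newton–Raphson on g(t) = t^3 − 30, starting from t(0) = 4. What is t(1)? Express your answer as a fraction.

g'(t) = 3t^2.
g(4) = 34, g'(4) = 48, so t(1) = 4 − 34/48 = 79/24.

79/24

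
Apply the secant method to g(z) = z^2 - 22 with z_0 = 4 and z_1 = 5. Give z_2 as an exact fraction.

g(4) = -6, g(5) = 3. z_2 = 5 - 3·(5 - 4)/(3 - (-6)) = 14/3.

14/3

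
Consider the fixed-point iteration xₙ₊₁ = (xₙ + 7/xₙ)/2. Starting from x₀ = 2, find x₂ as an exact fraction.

x₁ = (2 + 7/2)/2 = 11/4.
x₂ = (11/4 + 7/(11/4))/2 = 233/88.

233/88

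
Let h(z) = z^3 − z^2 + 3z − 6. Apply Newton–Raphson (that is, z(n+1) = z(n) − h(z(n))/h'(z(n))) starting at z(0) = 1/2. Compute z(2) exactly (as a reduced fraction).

h'(z) = 3z^2 − 2z + 3.
h(1/2) = −37/8, h'(1/2) = 11/4, so z(1) = (1/2) − (−37/8)/(11/4) = 24/11.
h(24/11) = 8214/1331, h'(24/11) = 1563/121, so z(2) = (24/11) − (8214/1331)/(1563/121) = 9766/5731.

9766/5731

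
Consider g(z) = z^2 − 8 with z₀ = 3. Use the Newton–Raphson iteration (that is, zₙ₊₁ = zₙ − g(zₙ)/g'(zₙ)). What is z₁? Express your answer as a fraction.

17/6

g'(z) = 2z.
g(3) = 1, g'(3) = 6, so z₁ = 3 − 1/6 = 17/6.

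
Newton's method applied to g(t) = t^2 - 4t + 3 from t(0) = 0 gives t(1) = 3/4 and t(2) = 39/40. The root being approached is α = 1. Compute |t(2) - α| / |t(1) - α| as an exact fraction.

t(1) - α = 3/4 - 1 = -1/4, so |t(1) - α| = 1/4.
t(2) - α = 39/40 - 1 = -1/40, so |t(2) - α| = 1/40.
Ratio = (1/40) / (1/4) = 1/10.

1/10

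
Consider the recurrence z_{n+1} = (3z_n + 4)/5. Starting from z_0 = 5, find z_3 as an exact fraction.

z_1 = (3·5 + 4)/5 = 19/5.
z_2 = (3·(19/5) + 4)/5 = 77/25.
z_3 = (3·(77/25) + 4)/5 = 331/125.

331/125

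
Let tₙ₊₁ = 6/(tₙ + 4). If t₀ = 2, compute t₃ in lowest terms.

15/13

t₁ = 6/(2 + 4) = 1.
t₂ = 6/(1 + 4) = 6/5.
t₃ = 6/(6/5 + 4) = 15/13.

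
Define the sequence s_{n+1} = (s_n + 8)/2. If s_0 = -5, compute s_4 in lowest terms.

s_1 = ((-5) + 8)/2 = 3/2.
s_2 = ((3/2) + 8)/2 = 19/4.
s_3 = ((19/4) + 8)/2 = 51/8.
s_4 = ((51/8) + 8)/2 = 115/16.

115/16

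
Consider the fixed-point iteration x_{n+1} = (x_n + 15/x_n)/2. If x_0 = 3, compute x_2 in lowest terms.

31/8

x_1 = (3 + 15/3)/2 = 4.
x_2 = (4 + 15/4)/2 = 31/8.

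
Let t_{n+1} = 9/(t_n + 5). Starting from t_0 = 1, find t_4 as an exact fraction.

t_1 = 9/(1 + 5) = 3/2.
t_2 = 9/(3/2 + 5) = 18/13.
t_3 = 9/(18/13 + 5) = 117/83.
t_4 = 9/(117/83 + 5) = 747/532.

747/532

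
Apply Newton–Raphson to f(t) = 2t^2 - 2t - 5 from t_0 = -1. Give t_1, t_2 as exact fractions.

t_1 = -7/6, t_2 = -139/120

f'(t) = 4t - 2.
f(-1) = -1, f'(-1) = -6, so t_1 = (-1) - (-1)/(-6) = -7/6.
f(-7/6) = 1/18, f'(-7/6) = -20/3, so t_2 = (-7/6) - (1/18)/(-20/3) = -139/120.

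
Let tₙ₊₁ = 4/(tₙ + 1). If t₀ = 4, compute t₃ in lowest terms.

36/29

t₁ = 4/(4 + 1) = 4/5.
t₂ = 4/(4/5 + 1) = 20/9.
t₃ = 4/(20/9 + 1) = 36/29.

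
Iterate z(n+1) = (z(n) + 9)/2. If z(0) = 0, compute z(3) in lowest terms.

63/8

z(1) = (0 + 9)/2 = 9/2.
z(2) = ((9/2) + 9)/2 = 27/4.
z(3) = ((27/4) + 9)/2 = 63/8.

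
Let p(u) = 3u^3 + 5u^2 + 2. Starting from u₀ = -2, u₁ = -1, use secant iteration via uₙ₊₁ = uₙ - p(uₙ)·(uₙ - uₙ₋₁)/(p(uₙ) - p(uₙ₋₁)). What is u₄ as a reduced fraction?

-263/147

p(-2) = -2, p(-1) = 4. u₂ = (-1) - 4·((-1) - (-2))/(4 - (-2)) = -5/3.
p(-1) = 4, p(-5/3) = 2. u₃ = (-5/3) - 2·((-5/3) - (-1))/(2 - 4) = -7/3.
p(-5/3) = 2, p(-7/3) = -80/9. u₄ = (-7/3) - (-80/9)·((-7/3) - (-5/3))/((-80/9) - 2) = -263/147.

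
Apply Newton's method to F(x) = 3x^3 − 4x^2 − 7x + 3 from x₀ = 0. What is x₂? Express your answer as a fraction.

1119/3010

F'(x) = 9x^2 − 8x − 7.
F(0) = 3, F'(0) = −7, so x₁ = 0 − 3/(−7) = 3/7.
F(3/7) = −171/343, F'(3/7) = −430/49, so x₂ = (3/7) − (−171/343)/(−430/49) = 1119/3010.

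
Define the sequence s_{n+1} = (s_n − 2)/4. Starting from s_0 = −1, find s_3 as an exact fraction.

s_1 = ((−1) − 2)/4 = −3/4.
s_2 = ((−3/4) − 2)/4 = −11/16.
s_3 = ((−11/16) − 2)/4 = −43/64.

−43/64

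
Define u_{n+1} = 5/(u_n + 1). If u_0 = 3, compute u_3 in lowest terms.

45/29

u_1 = 5/(3 + 1) = 5/4.
u_2 = 5/(5/4 + 1) = 20/9.
u_3 = 5/(20/9 + 1) = 45/29.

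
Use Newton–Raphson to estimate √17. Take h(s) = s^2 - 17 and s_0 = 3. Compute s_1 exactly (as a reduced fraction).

h'(s) = 2s.
h(3) = -8, h'(3) = 6, so s_1 = 3 - (-8)/6 = 13/3.

13/3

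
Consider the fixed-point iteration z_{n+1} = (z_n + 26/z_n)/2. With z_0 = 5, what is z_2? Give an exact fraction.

5201/1020

z_1 = (5 + 26/5)/2 = 51/10.
z_2 = (51/10 + 26/(51/10))/2 = 5201/1020.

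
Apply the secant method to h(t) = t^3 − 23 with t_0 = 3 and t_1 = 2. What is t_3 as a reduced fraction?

h(3) = 4, h(2) = −15. t_2 = 2 − (−15)·(2 − 3)/((−15) − 4) = 53/19.
h(2) = −15, h(53/19) = −8880/6859. t_3 = (53/19) − (−8880/6859)·((53/19) − 2)/((−8880/6859) − (−15)) = 5983/2089.

5983/2089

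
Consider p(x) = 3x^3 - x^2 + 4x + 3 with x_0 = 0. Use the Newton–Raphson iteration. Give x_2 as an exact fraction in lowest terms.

-15/26

p'(x) = 9x^2 - 2x + 4.
p(0) = 3, p'(0) = 4, so x_1 = 0 - 3/4 = -3/4.
p(-3/4) = -117/64, p'(-3/4) = 169/16, so x_2 = (-3/4) - (-117/64)/(169/16) = -15/26.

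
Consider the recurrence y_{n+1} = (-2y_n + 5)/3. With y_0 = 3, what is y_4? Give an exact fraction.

y_1 = (-2·3 + 5)/3 = -1/3.
y_2 = (-2·(-1/3) + 5)/3 = 17/9.
y_3 = (-2·(17/9) + 5)/3 = 11/27.
y_4 = (-2·(11/27) + 5)/3 = 113/81.

113/81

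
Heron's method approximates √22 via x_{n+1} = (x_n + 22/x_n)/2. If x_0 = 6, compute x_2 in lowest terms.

1633/348

x_1 = (6 + 22/6)/2 = 29/6.
x_2 = (29/6 + 22/(29/6))/2 = 1633/348.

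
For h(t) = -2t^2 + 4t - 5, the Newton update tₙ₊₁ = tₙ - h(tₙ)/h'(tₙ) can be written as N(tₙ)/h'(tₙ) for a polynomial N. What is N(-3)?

h'(t) = -4t + 4.
N(t) = t·h'(t) - h(t) = t·(-4t + 4) - (-2t^2 + 4t - 5) = -2t^2 + 5.
N(-3) = -13.

-13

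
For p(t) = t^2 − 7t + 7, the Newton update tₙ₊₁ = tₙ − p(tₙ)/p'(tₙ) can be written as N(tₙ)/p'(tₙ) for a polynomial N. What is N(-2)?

−3

p'(t) = 2t − 7.
N(t) = t·p'(t) − p(t) = t·(2t − 7) − (t^2 − 7t + 7) = t^2 − 7.
N(-2) = −3.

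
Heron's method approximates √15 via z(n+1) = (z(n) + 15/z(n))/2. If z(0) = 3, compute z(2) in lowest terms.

31/8

z(1) = (3 + 15/3)/2 = 4.
z(2) = (4 + 15/4)/2 = 31/8.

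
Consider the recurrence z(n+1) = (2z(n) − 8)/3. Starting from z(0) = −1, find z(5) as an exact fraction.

−1720/243

z(1) = (2·(−1) − 8)/3 = −10/3.
z(2) = (2·(−10/3) − 8)/3 = −44/9.
z(3) = (2·(−44/9) − 8)/3 = −160/27.
z(4) = (2·(−160/27) − 8)/3 = −536/81.
z(5) = (2·(−536/81) − 8)/3 = −1720/243.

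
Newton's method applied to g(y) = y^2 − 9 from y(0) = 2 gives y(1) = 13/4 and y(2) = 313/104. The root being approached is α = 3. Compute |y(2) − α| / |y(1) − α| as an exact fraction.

y(1) − α = 13/4 − 3 = 1/4, so |y(1) − α| = 1/4.
y(2) − α = 313/104 − 3 = 1/104, so |y(2) − α| = 1/104.
Ratio = (1/104) / (1/4) = 1/26.

1/26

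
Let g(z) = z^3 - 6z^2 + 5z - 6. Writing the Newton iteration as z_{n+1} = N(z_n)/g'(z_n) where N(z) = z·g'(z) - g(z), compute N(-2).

g'(z) = 3z^2 - 12z + 5.
N(z) = z·g'(z) - g(z) = z·(3z^2 - 12z + 5) - (z^3 - 6z^2 + 5z - 6) = 2z^3 - 6z^2 + 6.
N(-2) = -34.

-34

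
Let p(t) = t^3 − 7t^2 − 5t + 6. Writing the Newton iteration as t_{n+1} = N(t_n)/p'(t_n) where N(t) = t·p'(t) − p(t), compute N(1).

p'(t) = 3t^2 − 14t − 5.
N(t) = t·p'(t) − p(t) = t·(3t^2 − 14t − 5) − (t^3 − 7t^2 − 5t + 6) = 2t^3 − 7t^2 − 6.
N(1) = −11.

−11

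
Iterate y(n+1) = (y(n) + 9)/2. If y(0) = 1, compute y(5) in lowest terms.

35/4

y(1) = (1 + 9)/2 = 5.
y(2) = (5 + 9)/2 = 7.
y(3) = (7 + 9)/2 = 8.
y(4) = (8 + 9)/2 = 17/2.
y(5) = ((17/2) + 9)/2 = 35/4.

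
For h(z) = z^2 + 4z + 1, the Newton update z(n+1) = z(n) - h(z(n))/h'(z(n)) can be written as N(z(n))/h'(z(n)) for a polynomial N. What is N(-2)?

3

h'(z) = 2z + 4.
N(z) = z·h'(z) - h(z) = z·(2z + 4) - (z^2 + 4z + 1) = z^2 - 1.
N(-2) = 3.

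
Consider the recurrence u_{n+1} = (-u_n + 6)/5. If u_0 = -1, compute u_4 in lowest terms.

623/625

u_1 = (-(-1) + 6)/5 = 7/5.
u_2 = (-(7/5) + 6)/5 = 23/25.
u_3 = (-(23/25) + 6)/5 = 127/125.
u_4 = (-(127/125) + 6)/5 = 623/625.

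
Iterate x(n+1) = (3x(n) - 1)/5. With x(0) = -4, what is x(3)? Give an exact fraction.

x(1) = (3·(-4) - 1)/5 = -13/5.
x(2) = (3·(-13/5) - 1)/5 = -44/25.
x(3) = (3·(-44/25) - 1)/5 = -157/125.

-157/125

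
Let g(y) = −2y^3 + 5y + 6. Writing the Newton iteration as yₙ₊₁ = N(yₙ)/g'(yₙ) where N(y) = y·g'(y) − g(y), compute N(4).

−262

g'(y) = −6y^2 + 5.
N(y) = y·g'(y) − g(y) = y·(−6y^2 + 5) − (−2y^3 + 5y + 6) = −4y^3 − 6.
N(4) = −262.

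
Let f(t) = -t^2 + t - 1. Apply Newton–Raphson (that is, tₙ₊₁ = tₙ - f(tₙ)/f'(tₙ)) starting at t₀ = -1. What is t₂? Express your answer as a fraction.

1

f'(t) = -2t + 1.
f(-1) = -3, f'(-1) = 3, so t₁ = (-1) - (-3)/3 = 0.
f(0) = -1, f'(0) = 1, so t₂ = 0 - (-1)/1 = 1.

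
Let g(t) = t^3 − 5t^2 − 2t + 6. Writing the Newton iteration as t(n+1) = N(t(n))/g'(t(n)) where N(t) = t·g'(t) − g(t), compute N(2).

−10

g'(t) = 3t^2 − 10t − 2.
N(t) = t·g'(t) − g(t) = t·(3t^2 − 10t − 2) − (t^3 − 5t^2 − 2t + 6) = 2t^3 − 5t^2 − 6.
N(2) = −10.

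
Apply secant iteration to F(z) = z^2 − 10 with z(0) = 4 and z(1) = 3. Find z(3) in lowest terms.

F(4) = 6, F(3) = −1. z(2) = 3 − (−1)·(3 − 4)/((−1) − 6) = 22/7.
F(3) = −1, F(22/7) = −6/49. z(3) = (22/7) − (−6/49)·((22/7) − 3)/((−6/49) − (−1)) = 136/43.

136/43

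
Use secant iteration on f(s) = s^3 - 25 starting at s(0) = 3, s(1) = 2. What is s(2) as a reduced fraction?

55/19

f(3) = 2, f(2) = -17. s(2) = 2 - (-17)·(2 - 3)/((-17) - 2) = 55/19.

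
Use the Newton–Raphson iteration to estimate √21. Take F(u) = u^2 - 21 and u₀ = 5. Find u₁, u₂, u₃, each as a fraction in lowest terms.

u₁ = 23/5, u₂ = 527/115, u₃ = 277727/60605

F'(u) = 2u.
F(5) = 4, F'(5) = 10, so u₁ = 5 - 4/10 = 23/5.
F(23/5) = 4/25, F'(23/5) = 46/5, so u₂ = (23/5) - (4/25)/(46/5) = 527/115.
F(527/115) = 4/13225, F'(527/115) = 1054/115, so u₃ = (527/115) - (4/13225)/(1054/115) = 277727/60605.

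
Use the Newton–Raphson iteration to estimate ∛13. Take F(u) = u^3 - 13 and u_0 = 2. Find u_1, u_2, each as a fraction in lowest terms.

F'(u) = 3u^2.
F(2) = -5, F'(2) = 12, so u_1 = 2 - (-5)/12 = 29/12.
F(29/12) = 1925/1728, F'(29/12) = 841/48, so u_2 = (29/12) - (1925/1728)/(841/48) = 35621/15138.

u_1 = 29/12, u_2 = 35621/15138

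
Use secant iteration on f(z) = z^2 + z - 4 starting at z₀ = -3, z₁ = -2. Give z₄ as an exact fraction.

-146/57

f(-3) = 2, f(-2) = -2. z₂ = (-2) - (-2)·((-2) - (-3))/((-2) - 2) = -5/2.
f(-2) = -2, f(-5/2) = -1/4. z₃ = (-5/2) - (-1/4)·((-5/2) - (-2))/((-1/4) - (-2)) = -18/7.
f(-5/2) = -1/4, f(-18/7) = 2/49. z₄ = (-18/7) - (2/49)·((-18/7) - (-5/2))/((2/49) - (-1/4)) = -146/57.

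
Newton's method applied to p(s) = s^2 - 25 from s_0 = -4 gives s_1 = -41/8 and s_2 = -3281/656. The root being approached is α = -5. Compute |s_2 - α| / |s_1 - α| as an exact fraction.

1/82

s_1 - α = -41/8 - (-5) = -41/8 + 5 = -1/8, so |s_1 - α| = 1/8.
s_2 - α = -3281/656 - (-5) = -3281/656 + 5 = -1/656, so |s_2 - α| = 1/656.
Ratio = (1/656) / (1/8) = 1/82.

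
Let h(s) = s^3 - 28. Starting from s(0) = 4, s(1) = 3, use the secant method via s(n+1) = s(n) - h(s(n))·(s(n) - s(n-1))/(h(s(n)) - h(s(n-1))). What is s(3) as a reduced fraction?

113260/37297

h(4) = 36, h(3) = -1. s(2) = 3 - (-1)·(3 - 4)/((-1) - 36) = 112/37.
h(3) = -1, h(112/37) = -13356/50653. s(3) = (112/37) - (-13356/50653)·((112/37) - 3)/((-13356/50653) - (-1)) = 113260/37297.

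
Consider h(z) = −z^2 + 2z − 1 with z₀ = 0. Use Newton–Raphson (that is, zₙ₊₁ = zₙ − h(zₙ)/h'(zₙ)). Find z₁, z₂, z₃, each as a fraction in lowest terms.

h'(z) = −2z + 2.
h(0) = −1, h'(0) = 2, so z₁ = 0 − (−1)/2 = 1/2.
h(1/2) = −1/4, h'(1/2) = 1, so z₂ = (1/2) − (−1/4)/1 = 3/4.
h(3/4) = −1/16, h'(3/4) = 1/2, so z₃ = (3/4) − (−1/16)/(1/2) = 7/8.

z₁ = 1/2, z₂ = 3/4, z₃ = 7/8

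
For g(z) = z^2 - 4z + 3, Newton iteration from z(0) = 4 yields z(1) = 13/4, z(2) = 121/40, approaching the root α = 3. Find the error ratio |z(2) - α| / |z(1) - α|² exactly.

2/5

z(1) - α = 13/4 - 3 = 1/4, so |z(1) - α| = 1/4.
z(2) - α = 121/40 - 3 = 1/40, so |z(2) - α| = 1/40.
|z(1) - α|² = 1/16.
Ratio = (1/40) / (1/16) = 2/5.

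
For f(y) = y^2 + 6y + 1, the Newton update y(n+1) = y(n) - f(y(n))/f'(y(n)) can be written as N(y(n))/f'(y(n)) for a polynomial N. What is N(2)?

f'(y) = 2y + 6.
N(y) = y·f'(y) - f(y) = y·(2y + 6) - (y^2 + 6y + 1) = y^2 - 1.
N(2) = 3.

3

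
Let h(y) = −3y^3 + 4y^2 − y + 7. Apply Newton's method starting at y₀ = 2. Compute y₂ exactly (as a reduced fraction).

10851/5894

h'(y) = −9y^2 + 8y − 1.
h(2) = −3, h'(2) = −21, so y₁ = 2 − (−3)/(−21) = 13/7.
h(13/7) = −95/343, h'(13/7) = −842/49, so y₂ = (13/7) − (−95/343)/(−842/49) = 10851/5894.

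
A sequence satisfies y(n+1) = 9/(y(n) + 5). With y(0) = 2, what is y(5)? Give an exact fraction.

16299/11602

y(1) = 9/(2 + 5) = 9/7.
y(2) = 9/(9/7 + 5) = 63/44.
y(3) = 9/(63/44 + 5) = 396/283.
y(4) = 9/(396/283 + 5) = 2547/1811.
y(5) = 9/(2547/1811 + 5) = 16299/11602.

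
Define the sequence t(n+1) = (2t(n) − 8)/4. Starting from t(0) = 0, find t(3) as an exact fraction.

−7/2

t(1) = (2·0 − 8)/4 = −2.
t(2) = (2·(−2) − 8)/4 = −3.
t(3) = (2·(−3) − 8)/4 = −7/2.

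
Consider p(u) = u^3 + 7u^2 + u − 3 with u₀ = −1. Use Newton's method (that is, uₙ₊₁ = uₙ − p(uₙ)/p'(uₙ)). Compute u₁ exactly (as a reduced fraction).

p'(u) = 3u^2 + 14u + 1.
p(−1) = 2, p'(−1) = −10, so u₁ = (−1) − 2/(−10) = −4/5.

−4/5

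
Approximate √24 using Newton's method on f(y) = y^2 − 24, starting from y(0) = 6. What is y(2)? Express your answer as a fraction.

f'(y) = 2y.
f(6) = 12, f'(6) = 12, so y(1) = 6 − 12/12 = 5.
f(5) = 1, f'(5) = 10, so y(2) = 5 − 1/10 = 49/10.

49/10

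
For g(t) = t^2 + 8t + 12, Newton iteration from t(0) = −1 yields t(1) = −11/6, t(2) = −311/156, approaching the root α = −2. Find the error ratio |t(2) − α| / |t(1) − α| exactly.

1/26

t(1) − α = −11/6 − (−2) = −11/6 + 2 = 1/6, so |t(1) − α| = 1/6.
t(2) − α = −311/156 − (−2) = −311/156 + 2 = 1/156, so |t(2) − α| = 1/156.
Ratio = (1/156) / (1/6) = 1/26.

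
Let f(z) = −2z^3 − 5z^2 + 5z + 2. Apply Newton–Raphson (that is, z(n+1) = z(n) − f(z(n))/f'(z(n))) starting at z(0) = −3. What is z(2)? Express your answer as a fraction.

−180237/56563

f'(z) = −6z^2 − 10z + 5.
f(−3) = −4, f'(−3) = −19, so z(1) = (−3) − (−4)/(−19) = −61/19.
f(−61/19) = 4080/6859, f'(−61/19) = −8931/361, so z(2) = (−61/19) − (4080/6859)/(−8931/361) = −180237/56563.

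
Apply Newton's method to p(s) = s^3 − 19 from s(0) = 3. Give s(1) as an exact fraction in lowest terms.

p'(s) = 3s^2.
p(3) = 8, p'(3) = 27, so s(1) = 3 − 8/27 = 73/27.

73/27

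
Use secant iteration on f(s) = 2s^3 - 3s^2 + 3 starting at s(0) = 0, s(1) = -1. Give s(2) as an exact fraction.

f(0) = 3, f(-1) = -2. s(2) = (-1) - (-2)·((-1) - 0)/((-2) - 3) = -3/5.

-3/5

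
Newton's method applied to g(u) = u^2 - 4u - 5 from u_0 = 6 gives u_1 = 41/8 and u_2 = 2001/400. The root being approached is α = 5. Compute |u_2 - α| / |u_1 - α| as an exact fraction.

1/50

u_1 - α = 41/8 - 5 = 1/8, so |u_1 - α| = 1/8.
u_2 - α = 2001/400 - 5 = 1/400, so |u_2 - α| = 1/400.
Ratio = (1/400) / (1/8) = 1/50.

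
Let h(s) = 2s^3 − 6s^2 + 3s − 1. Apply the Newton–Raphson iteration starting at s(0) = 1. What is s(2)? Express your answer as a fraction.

−13/9

h'(s) = 6s^2 − 12s + 3.
h(1) = −2, h'(1) = −3, so s(1) = 1 − (−2)/(−3) = 1/3.
h(1/3) = −16/27, h'(1/3) = −1/3, so s(2) = (1/3) − (−16/27)/(−1/3) = −13/9.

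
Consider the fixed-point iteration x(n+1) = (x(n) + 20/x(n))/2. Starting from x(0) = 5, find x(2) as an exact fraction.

x(1) = (5 + 20/5)/2 = 9/2.
x(2) = (9/2 + 20/(9/2))/2 = 161/36.

161/36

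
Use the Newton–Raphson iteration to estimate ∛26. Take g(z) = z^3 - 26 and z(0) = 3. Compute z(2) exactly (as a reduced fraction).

767879/259200

g'(z) = 3z^2.
g(3) = 1, g'(3) = 27, so z(1) = 3 - 1/27 = 80/27.
g(80/27) = 242/19683, g'(80/27) = 6400/243, so z(2) = (80/27) - (242/19683)/(6400/243) = 767879/259200.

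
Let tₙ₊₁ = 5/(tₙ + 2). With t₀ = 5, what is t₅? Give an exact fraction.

1205/847

t₁ = 5/(5 + 2) = 5/7.
t₂ = 5/(5/7 + 2) = 35/19.
t₃ = 5/(35/19 + 2) = 95/73.
t₄ = 5/(95/73 + 2) = 365/241.
t₅ = 5/(365/241 + 2) = 1205/847.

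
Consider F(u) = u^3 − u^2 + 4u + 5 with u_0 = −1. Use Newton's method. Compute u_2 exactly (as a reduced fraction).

F'(u) = 3u^2 − 2u + 4.
F(−1) = −1, F'(−1) = 9, so u_1 = (−1) − (−1)/9 = −8/9.
F(−8/9) = −35/729, F'(−8/9) = 220/27, so u_2 = (−8/9) − (−35/729)/(220/27) = −1049/1188.

−1049/1188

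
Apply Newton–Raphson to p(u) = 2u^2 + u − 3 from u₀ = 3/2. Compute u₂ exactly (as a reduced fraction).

p'(u) = 4u + 1.
p(3/2) = 3, p'(3/2) = 7, so u₁ = (3/2) − 3/7 = 15/14.
p(15/14) = 18/49, p'(15/14) = 37/7, so u₂ = (15/14) − (18/49)/(37/7) = 519/518.

519/518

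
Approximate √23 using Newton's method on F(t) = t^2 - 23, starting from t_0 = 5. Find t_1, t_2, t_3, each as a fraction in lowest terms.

F'(t) = 2t.
F(5) = 2, F'(5) = 10, so t_1 = 5 - 2/10 = 24/5.
F(24/5) = 1/25, F'(24/5) = 48/5, so t_2 = (24/5) - (1/25)/(48/5) = 1151/240.
F(1151/240) = 1/57600, F'(1151/240) = 1151/120, so t_3 = (1151/240) - (1/57600)/(1151/120) = 2649601/552480.

t_1 = 24/5, t_2 = 1151/240, t_3 = 2649601/552480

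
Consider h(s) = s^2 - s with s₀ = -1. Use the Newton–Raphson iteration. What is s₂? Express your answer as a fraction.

-1/15

h'(s) = 2s - 1.
h(-1) = 2, h'(-1) = -3, so s₁ = (-1) - 2/(-3) = -1/3.
h(-1/3) = 4/9, h'(-1/3) = -5/3, so s₂ = (-1/3) - (4/9)/(-5/3) = -1/15.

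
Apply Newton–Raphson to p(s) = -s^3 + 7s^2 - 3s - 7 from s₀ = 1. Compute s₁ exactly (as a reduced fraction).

p'(s) = -3s^2 + 14s - 3.
p(1) = -4, p'(1) = 8, so s₁ = 1 - (-4)/8 = 3/2.

3/2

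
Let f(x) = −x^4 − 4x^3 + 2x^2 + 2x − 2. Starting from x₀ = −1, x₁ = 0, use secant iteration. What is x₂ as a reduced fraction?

−2/3

f(−1) = 1, f(0) = −2. x₂ = 0 − (−2)·(0 − (−1))/((−2) − 1) = −2/3.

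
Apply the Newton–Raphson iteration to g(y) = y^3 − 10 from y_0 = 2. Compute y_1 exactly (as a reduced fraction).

13/6

g'(y) = 3y^2.
g(2) = −2, g'(2) = 12, so y_1 = 2 − (−2)/12 = 13/6.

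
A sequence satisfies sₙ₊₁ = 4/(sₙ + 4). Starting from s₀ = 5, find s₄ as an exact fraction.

s₁ = 4/(5 + 4) = 4/9.
s₂ = 4/(4/9 + 4) = 9/10.
s₃ = 4/(9/10 + 4) = 40/49.
s₄ = 4/(40/49 + 4) = 49/59.

49/59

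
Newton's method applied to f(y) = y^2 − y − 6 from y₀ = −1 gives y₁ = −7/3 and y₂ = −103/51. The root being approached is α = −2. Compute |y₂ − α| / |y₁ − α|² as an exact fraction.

3/17

y₁ − α = −7/3 − (−2) = −7/3 + 2 = −1/3, so |y₁ − α| = 1/3.
y₂ − α = −103/51 − (−2) = −103/51 + 2 = −1/51, so |y₂ − α| = 1/51.
|y₁ − α|² = 1/9.
Ratio = (1/51) / (1/9) = 3/17.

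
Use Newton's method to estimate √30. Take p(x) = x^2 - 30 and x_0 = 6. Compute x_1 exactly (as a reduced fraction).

11/2

p'(x) = 2x.
p(6) = 6, p'(6) = 12, so x_1 = 6 - 6/12 = 11/2.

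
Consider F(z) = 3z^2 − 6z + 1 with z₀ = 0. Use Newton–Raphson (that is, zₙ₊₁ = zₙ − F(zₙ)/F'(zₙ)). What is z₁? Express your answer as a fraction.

F'(z) = 6z − 6.
F(0) = 1, F'(0) = −6, so z₁ = 0 − 1/(−6) = 1/6.

1/6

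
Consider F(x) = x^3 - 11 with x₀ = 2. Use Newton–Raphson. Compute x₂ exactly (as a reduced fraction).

1081/486

F'(x) = 3x^2.
F(2) = -3, F'(2) = 12, so x₁ = 2 - (-3)/12 = 9/4.
F(9/4) = 25/64, F'(9/4) = 243/16, so x₂ = (9/4) - (25/64)/(243/16) = 1081/486.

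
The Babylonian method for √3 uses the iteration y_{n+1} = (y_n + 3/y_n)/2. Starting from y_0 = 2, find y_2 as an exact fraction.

97/56

y_1 = (2 + 3/2)/2 = 7/4.
y_2 = (7/4 + 3/(7/4))/2 = 97/56.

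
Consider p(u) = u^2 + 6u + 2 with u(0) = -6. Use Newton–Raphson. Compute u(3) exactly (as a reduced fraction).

p'(u) = 2u + 6.
p(-6) = 2, p'(-6) = -6, so u(1) = (-6) - 2/(-6) = -17/3.
p(-17/3) = 1/9, p'(-17/3) = -16/3, so u(2) = (-17/3) - (1/9)/(-16/3) = -271/48.
p(-271/48) = 1/2304, p'(-271/48) = -127/24, so u(3) = (-271/48) - (1/2304)/(-127/24) = -68833/12192.

-68833/12192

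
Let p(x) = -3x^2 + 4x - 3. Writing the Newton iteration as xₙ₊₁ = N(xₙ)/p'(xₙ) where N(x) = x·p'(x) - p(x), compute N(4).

-45

p'(x) = -6x + 4.
N(x) = x·p'(x) - p(x) = x·(-6x + 4) - (-3x^2 + 4x - 3) = -3x^2 + 3.
N(4) = -45.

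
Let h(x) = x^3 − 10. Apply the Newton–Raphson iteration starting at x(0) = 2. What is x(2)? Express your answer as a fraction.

3277/1521

h'(x) = 3x^2.
h(2) = −2, h'(2) = 12, so x(1) = 2 − (−2)/12 = 13/6.
h(13/6) = 37/216, h'(13/6) = 169/12, so x(2) = (13/6) − (37/216)/(169/12) = 3277/1521.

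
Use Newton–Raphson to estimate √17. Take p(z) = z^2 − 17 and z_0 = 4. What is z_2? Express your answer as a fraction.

p'(z) = 2z.
p(4) = −1, p'(4) = 8, so z_1 = 4 − (−1)/8 = 33/8.
p(33/8) = 1/64, p'(33/8) = 33/4, so z_2 = (33/8) − (1/64)/(33/4) = 2177/528.

2177/528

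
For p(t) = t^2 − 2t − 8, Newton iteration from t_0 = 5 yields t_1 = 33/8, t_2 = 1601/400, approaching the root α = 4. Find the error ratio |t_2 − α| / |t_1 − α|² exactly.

4/25

t_1 − α = 33/8 − 4 = 1/8, so |t_1 − α| = 1/8.
t_2 − α = 1601/400 − 4 = 1/400, so |t_2 − α| = 1/400.
|t_1 − α|² = 1/64.
Ratio = (1/400) / (1/64) = 4/25.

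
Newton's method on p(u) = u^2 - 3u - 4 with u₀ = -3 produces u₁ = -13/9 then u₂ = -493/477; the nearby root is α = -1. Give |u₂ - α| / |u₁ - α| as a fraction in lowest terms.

u₁ - α = -13/9 - (-1) = -13/9 + 1 = -4/9, so |u₁ - α| = 4/9.
u₂ - α = -493/477 - (-1) = -493/477 + 1 = -16/477, so |u₂ - α| = 16/477.
Ratio = (16/477) / (4/9) = 4/53.

4/53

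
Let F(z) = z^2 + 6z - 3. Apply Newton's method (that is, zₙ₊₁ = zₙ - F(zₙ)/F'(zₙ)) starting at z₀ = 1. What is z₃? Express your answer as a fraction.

2521/5432

F'(z) = 2z + 6.
F(1) = 4, F'(1) = 8, so z₁ = 1 - 4/8 = 1/2.
F(1/2) = 1/4, F'(1/2) = 7, so z₂ = (1/2) - (1/4)/7 = 13/28.
F(13/28) = 1/784, F'(13/28) = 97/14, so z₃ = (13/28) - (1/784)/(97/14) = 2521/5432.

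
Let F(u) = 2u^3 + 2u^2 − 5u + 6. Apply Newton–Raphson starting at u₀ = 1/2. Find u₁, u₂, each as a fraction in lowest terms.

F'(u) = 6u^2 + 4u − 5.
F(1/2) = 17/4, F'(1/2) = −3/2, so u₁ = (1/2) − (17/4)/(−3/2) = 10/3.
F(10/3) = 2312/27, F'(10/3) = 75, so u₂ = (10/3) − (2312/27)/75 = 4438/2025.

u₁ = 10/3, u₂ = 4438/2025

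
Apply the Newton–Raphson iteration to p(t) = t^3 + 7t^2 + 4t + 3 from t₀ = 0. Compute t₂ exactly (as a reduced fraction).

p'(t) = 3t^2 + 14t + 4.
p(0) = 3, p'(0) = 4, so t₁ = 0 − 3/4 = −3/4.
p(−3/4) = 225/64, p'(−3/4) = −77/16, so t₂ = (−3/4) − (225/64)/(−77/16) = −3/154.

−3/154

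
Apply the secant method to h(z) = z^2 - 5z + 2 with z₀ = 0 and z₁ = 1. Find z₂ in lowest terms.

1/2

h(0) = 2, h(1) = -2. z₂ = 1 - (-2)·(1 - 0)/((-2) - 2) = 1/2.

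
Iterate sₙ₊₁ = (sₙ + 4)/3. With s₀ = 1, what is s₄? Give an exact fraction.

s₁ = (1 + 4)/3 = 5/3.
s₂ = ((5/3) + 4)/3 = 17/9.
s₃ = ((17/9) + 4)/3 = 53/27.
s₄ = ((53/27) + 4)/3 = 161/81.

161/81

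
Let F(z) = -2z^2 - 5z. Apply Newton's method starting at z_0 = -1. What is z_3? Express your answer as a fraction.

128/1261

F'(z) = -4z - 5.
F(-1) = 3, F'(-1) = -1, so z_1 = (-1) - 3/(-1) = 2.
F(2) = -18, F'(2) = -13, so z_2 = 2 - (-18)/(-13) = 8/13.
F(8/13) = -648/169, F'(8/13) = -97/13, so z_3 = (8/13) - (-648/169)/(-97/13) = 128/1261.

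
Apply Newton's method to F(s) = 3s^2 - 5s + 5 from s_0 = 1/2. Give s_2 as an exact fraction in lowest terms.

547/496

F'(s) = 6s - 5.
F(1/2) = 13/4, F'(1/2) = -2, so s_1 = (1/2) - (13/4)/(-2) = 17/8.
F(17/8) = 507/64, F'(17/8) = 31/4, so s_2 = (17/8) - (507/64)/(31/4) = 547/496.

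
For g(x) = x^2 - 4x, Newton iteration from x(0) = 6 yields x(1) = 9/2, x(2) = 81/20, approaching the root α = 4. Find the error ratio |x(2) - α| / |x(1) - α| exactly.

x(1) - α = 9/2 - 4 = 1/2, so |x(1) - α| = 1/2.
x(2) - α = 81/20 - 4 = 1/20, so |x(2) - α| = 1/20.
Ratio = (1/20) / (1/2) = 1/10.

1/10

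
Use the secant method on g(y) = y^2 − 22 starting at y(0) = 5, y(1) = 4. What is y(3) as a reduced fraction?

61/13

g(5) = 3, g(4) = −6. y(2) = 4 − (−6)·(4 − 5)/((−6) − 3) = 14/3.
g(4) = −6, g(14/3) = −2/9. y(3) = (14/3) − (−2/9)·((14/3) − 4)/((−2/9) − (−6)) = 61/13.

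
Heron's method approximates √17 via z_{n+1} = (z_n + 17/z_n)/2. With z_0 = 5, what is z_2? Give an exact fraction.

433/105

z_1 = (5 + 17/5)/2 = 21/5.
z_2 = (21/5 + 17/(21/5))/2 = 433/105.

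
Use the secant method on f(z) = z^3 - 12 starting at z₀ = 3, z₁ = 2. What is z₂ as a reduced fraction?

f(3) = 15, f(2) = -4. z₂ = 2 - (-4)·(2 - 3)/((-4) - 15) = 42/19.

42/19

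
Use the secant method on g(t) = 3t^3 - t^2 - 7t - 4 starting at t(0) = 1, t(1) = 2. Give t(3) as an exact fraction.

g(1) = -9, g(2) = 2. t(2) = 2 - 2·(2 - 1)/(2 - (-9)) = 20/11.
g(2) = 2, g(20/11) = -2664/1331. t(3) = (20/11) - (-2664/1331)·((20/11) - 2)/((-2664/1331) - 2) = 5084/2663.

5084/2663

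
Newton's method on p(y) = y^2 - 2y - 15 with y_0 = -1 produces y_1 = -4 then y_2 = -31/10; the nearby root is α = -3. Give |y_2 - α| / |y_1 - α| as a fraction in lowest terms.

1/10

y_1 - α = -4 - (-3) = -4 + 3 = -1, so |y_1 - α| = 1.
y_2 - α = -31/10 - (-3) = -31/10 + 3 = -1/10, so |y_2 - α| = 1/10.
Ratio = (1/10) / 1 = 1/10.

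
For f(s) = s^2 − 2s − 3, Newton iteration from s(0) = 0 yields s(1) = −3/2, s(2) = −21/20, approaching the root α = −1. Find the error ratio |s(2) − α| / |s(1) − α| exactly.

1/10

s(1) − α = −3/2 − (−1) = −3/2 + 1 = −1/2, so |s(1) − α| = 1/2.
s(2) − α = −21/20 − (−1) = −21/20 + 1 = −1/20, so |s(2) − α| = 1/20.
Ratio = (1/20) / (1/2) = 1/10.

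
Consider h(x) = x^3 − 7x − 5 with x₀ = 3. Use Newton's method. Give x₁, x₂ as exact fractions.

x₁ = 59/20, x₂ = 225379/76430

h'(x) = 3x^2 − 7.
h(3) = 1, h'(3) = 20, so x₁ = 3 − 1/20 = 59/20.
h(59/20) = 179/8000, h'(59/20) = 7643/400, so x₂ = (59/20) − (179/8000)/(7643/400) = 225379/76430.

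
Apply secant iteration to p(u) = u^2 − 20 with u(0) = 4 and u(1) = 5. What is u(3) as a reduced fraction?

p(4) = −4, p(5) = 5. u(2) = 5 − 5·(5 − 4)/(5 − (−4)) = 40/9.
p(5) = 5, p(40/9) = −20/81. u(3) = (40/9) − (−20/81)·((40/9) − 5)/((−20/81) − 5) = 76/17.

76/17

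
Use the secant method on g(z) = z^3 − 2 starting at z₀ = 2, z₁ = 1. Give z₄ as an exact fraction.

g(2) = 6, g(1) = −1. z₂ = 1 − (−1)·(1 − 2)/((−1) − 6) = 8/7.
g(1) = −1, g(8/7) = −174/343. z₃ = (8/7) − (−174/343)·((8/7) − 1)/((−174/343) − (−1)) = 218/169.
g(8/7) = −174/343, g(218/169) = 706614/4826809. z₄ = (218/169) − (706614/4826809)·((218/169) − (8/7))/((706614/4826809) − (−174/343)) = 1303035/1036622.

1303035/1036622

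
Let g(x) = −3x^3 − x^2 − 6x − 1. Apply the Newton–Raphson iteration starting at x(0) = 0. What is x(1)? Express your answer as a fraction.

g'(x) = −9x^2 − 2x − 6.
g(0) = −1, g'(0) = −6, so x(1) = 0 − (−1)/(−6) = −1/6.

−1/6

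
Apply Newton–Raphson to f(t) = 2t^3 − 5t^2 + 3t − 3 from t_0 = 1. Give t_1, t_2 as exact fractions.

f'(t) = 6t^2 − 10t + 3.
f(1) = −3, f'(1) = −1, so t_1 = 1 − (−3)/(−1) = −2.
f(−2) = −45, f'(−2) = 47, so t_2 = (−2) − (−45)/47 = −49/47.

t_1 = −2, t_2 = −49/47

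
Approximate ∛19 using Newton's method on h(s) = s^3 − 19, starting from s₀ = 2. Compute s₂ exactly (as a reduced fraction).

59291/22050

h'(s) = 3s^2.
h(2) = −11, h'(2) = 12, so s₁ = 2 − (−11)/12 = 35/12.
h(35/12) = 10043/1728, h'(35/12) = 1225/48, so s₂ = (35/12) − (10043/1728)/(1225/48) = 59291/22050.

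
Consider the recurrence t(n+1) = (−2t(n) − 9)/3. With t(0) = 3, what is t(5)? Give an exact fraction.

−197/81

t(1) = (−2·3 − 9)/3 = −5.
t(2) = (−2·(−5) − 9)/3 = 1/3.
t(3) = (−2·(1/3) − 9)/3 = −29/9.
t(4) = (−2·(−29/9) − 9)/3 = −23/27.
t(5) = (−2·(−23/27) − 9)/3 = −197/81.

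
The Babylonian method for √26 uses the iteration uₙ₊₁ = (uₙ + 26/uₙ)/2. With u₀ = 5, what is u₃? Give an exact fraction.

u₁ = (5 + 26/5)/2 = 51/10.
u₂ = (51/10 + 26/(51/10))/2 = 5201/1020.
u₃ = (5201/1020 + 26/(5201/1020))/2 = 54100801/10610040.

54100801/10610040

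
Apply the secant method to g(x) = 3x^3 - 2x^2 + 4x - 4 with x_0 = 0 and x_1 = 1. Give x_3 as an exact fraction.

g(0) = -4, g(1) = 1. x_2 = 1 - 1·(1 - 0)/(1 - (-4)) = 4/5.
g(1) = 1, g(4/5) = -68/125. x_3 = (4/5) - (-68/125)·((4/5) - 1)/((-68/125) - 1) = 168/193.

168/193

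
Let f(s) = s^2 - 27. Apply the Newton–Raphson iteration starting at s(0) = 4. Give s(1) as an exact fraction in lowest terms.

f'(s) = 2s.
f(4) = -11, f'(4) = 8, so s(1) = 4 - (-11)/8 = 43/8.

43/8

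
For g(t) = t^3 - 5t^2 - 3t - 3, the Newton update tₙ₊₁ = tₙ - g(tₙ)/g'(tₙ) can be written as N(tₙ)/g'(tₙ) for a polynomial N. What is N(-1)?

-4

g'(t) = 3t^2 - 10t - 3.
N(t) = t·g'(t) - g(t) = t·(3t^2 - 10t - 3) - (t^3 - 5t^2 - 3t - 3) = 2t^3 - 5t^2 + 3.
N(-1) = -4.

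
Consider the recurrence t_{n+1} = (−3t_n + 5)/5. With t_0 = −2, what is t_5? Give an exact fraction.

t_1 = (−3·(−2) + 5)/5 = 11/5.
t_2 = (−3·(11/5) + 5)/5 = −8/25.
t_3 = (−3·(−8/25) + 5)/5 = 149/125.
t_4 = (−3·(149/125) + 5)/5 = 178/625.
t_5 = (−3·(178/625) + 5)/5 = 2591/3125.

2591/3125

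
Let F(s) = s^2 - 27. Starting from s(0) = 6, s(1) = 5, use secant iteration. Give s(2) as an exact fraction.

57/11

F(6) = 9, F(5) = -2. s(2) = 5 - (-2)·(5 - 6)/((-2) - 9) = 57/11.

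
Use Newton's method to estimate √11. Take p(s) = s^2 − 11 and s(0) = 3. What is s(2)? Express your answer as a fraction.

199/60

p'(s) = 2s.
p(3) = −2, p'(3) = 6, so s(1) = 3 − (−2)/6 = 10/3.
p(10/3) = 1/9, p'(10/3) = 20/3, so s(2) = (10/3) − (1/9)/(20/3) = 199/60.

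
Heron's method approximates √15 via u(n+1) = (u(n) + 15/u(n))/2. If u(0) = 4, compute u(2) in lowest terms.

u(1) = (4 + 15/4)/2 = 31/8.
u(2) = (31/8 + 15/(31/8))/2 = 1921/496.

1921/496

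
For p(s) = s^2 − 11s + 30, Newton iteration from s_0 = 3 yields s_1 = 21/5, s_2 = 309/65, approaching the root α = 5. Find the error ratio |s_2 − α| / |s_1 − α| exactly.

s_1 − α = 21/5 − 5 = −4/5, so |s_1 − α| = 4/5.
s_2 − α = 309/65 − 5 = −16/65, so |s_2 − α| = 16/65.
Ratio = (16/65) / (4/5) = 4/13.

4/13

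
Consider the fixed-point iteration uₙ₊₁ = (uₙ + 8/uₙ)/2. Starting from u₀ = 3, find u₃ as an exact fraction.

665857/235416

u₁ = (3 + 8/3)/2 = 17/6.
u₂ = (17/6 + 8/(17/6))/2 = 577/204.
u₃ = (577/204 + 8/(577/204))/2 = 665857/235416.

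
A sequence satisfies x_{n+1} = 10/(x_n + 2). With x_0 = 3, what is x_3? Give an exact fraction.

20/9

x_1 = 10/(3 + 2) = 2.
x_2 = 10/(2 + 2) = 5/2.
x_3 = 10/(5/2 + 2) = 20/9.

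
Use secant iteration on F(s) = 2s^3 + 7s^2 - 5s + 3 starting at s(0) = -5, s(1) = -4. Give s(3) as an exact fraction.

F(-5) = -47, F(-4) = 7. s(2) = (-4) - 7·((-4) - (-5))/(7 - (-47)) = -223/54.
F(-4) = 7, F(-223/54) = 42770/19683. s(3) = (-223/54) - (42770/19683)·((-223/54) - (-4))/((42770/19683) - 7) = -16241/3878.

-16241/3878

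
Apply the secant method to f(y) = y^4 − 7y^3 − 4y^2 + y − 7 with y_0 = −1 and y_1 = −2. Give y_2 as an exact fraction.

f(−1) = −4, f(−2) = 47. y_2 = (−2) − 47·((−2) − (−1))/(47 − (−4)) = −55/51.

−55/51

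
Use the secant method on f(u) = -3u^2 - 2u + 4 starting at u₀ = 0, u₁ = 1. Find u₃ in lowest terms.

f(0) = 4, f(1) = -1. u₂ = 1 - (-1)·(1 - 0)/((-1) - 4) = 4/5.
f(1) = -1, f(4/5) = 12/25. u₃ = (4/5) - (12/25)·((4/5) - 1)/((12/25) - (-1)) = 32/37.

32/37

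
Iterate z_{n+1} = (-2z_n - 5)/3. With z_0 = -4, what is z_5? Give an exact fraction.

-49/81

z_1 = (-2·(-4) - 5)/3 = 1.
z_2 = (-2·1 - 5)/3 = -7/3.
z_3 = (-2·(-7/3) - 5)/3 = -1/9.
z_4 = (-2·(-1/9) - 5)/3 = -43/27.
z_5 = (-2·(-43/27) - 5)/3 = -49/81.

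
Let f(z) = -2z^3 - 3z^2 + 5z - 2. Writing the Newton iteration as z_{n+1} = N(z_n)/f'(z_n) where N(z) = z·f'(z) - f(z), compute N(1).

f'(z) = -6z^2 - 6z + 5.
N(z) = z·f'(z) - f(z) = z·(-6z^2 - 6z + 5) - (-2z^3 - 3z^2 + 5z - 2) = -4z^3 - 3z^2 + 2.
N(1) = -5.

-5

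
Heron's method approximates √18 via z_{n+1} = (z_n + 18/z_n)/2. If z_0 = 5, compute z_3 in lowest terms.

26628001/6276280

z_1 = (5 + 18/5)/2 = 43/10.
z_2 = (43/10 + 18/(43/10))/2 = 3649/860.
z_3 = (3649/860 + 18/(3649/860))/2 = 26628001/6276280.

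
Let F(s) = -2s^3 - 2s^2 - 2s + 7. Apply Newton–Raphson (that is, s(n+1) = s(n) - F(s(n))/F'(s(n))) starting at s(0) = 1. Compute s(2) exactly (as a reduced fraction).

F'(s) = -6s^2 - 4s - 2.
F(1) = 1, F'(1) = -12, so s(1) = 1 - 1/(-12) = 13/12.
F(13/12) = -49/864, F'(13/12) = -107/8, so s(2) = (13/12) - (-49/864)/(-107/8) = 6235/5778.

6235/5778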